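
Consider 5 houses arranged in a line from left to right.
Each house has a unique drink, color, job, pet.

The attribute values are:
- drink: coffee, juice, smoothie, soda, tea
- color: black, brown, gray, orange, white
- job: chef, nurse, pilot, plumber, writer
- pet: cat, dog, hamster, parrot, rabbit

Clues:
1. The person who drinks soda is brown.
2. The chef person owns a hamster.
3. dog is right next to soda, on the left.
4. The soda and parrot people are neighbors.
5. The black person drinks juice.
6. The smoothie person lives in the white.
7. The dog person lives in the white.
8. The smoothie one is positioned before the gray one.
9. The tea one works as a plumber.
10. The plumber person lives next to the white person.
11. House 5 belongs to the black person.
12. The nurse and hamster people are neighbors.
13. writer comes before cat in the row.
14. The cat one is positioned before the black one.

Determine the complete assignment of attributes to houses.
Solution:

House | Drink | Color | Job | Pet
---------------------------------
  1   | tea | orange | plumber | rabbit
  2   | smoothie | white | writer | dog
  3   | soda | brown | pilot | cat
  4   | coffee | gray | nurse | parrot
  5   | juice | black | chef | hamster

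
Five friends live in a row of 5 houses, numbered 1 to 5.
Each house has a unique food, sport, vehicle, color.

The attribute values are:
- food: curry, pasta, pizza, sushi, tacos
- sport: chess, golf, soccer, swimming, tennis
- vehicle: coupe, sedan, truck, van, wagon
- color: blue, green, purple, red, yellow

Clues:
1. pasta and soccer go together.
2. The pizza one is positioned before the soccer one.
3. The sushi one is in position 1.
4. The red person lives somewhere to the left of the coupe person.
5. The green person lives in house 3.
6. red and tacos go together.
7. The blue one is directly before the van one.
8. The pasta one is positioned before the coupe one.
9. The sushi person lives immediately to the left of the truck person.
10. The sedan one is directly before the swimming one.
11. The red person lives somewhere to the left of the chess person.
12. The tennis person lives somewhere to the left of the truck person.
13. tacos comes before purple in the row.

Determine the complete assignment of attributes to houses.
Solution:

House | Food | Sport | Vehicle | Color
--------------------------------------
  1   | sushi | tennis | sedan | yellow
  2   | pizza | swimming | truck | blue
  3   | pasta | soccer | van | green
  4   | tacos | golf | wagon | red
  5   | curry | chess | coupe | purple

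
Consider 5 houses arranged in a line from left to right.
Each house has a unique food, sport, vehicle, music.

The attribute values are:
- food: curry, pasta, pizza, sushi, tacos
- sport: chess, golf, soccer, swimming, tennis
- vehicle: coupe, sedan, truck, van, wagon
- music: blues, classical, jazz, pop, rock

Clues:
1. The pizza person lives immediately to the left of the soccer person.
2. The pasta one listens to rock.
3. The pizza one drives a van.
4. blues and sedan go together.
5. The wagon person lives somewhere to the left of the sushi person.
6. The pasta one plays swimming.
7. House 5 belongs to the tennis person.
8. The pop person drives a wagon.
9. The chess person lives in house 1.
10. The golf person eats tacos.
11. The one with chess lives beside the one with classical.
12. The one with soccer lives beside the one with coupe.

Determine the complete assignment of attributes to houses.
Solution:

House | Food | Sport | Vehicle | Music
--------------------------------------
  1   | pizza | chess | van | jazz
  2   | curry | soccer | truck | classical
  3   | pasta | swimming | coupe | rock
  4   | tacos | golf | wagon | pop
  5   | sushi | tennis | sedan | blues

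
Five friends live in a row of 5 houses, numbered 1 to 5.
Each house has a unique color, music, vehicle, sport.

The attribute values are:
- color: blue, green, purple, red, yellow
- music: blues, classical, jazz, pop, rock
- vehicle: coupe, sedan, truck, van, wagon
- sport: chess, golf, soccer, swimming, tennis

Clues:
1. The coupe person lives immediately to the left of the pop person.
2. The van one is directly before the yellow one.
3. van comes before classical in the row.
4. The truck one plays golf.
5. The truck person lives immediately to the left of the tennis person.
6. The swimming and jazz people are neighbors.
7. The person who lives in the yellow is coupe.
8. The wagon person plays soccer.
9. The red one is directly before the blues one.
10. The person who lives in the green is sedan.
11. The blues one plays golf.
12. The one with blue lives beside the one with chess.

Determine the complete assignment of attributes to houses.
Solution:

House | Color | Music | Vehicle | Sport
---------------------------------------
  1   | blue | rock | van | swimming
  2   | yellow | jazz | coupe | chess
  3   | red | pop | wagon | soccer
  4   | purple | blues | truck | golf
  5   | green | classical | sedan | tennis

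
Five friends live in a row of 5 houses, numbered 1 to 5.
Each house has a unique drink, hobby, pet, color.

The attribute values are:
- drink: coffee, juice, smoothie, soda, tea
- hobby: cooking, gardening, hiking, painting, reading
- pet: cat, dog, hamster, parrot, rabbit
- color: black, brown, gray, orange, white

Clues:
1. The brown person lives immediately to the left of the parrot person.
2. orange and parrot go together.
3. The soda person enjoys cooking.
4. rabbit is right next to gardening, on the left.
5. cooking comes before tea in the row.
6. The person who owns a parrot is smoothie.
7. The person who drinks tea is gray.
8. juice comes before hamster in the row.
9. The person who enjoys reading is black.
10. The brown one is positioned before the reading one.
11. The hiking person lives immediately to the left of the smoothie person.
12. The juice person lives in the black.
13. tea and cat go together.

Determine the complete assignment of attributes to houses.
Solution:

House | Drink | Hobby | Pet | Color
-----------------------------------
  1   | coffee | hiking | rabbit | brown
  2   | smoothie | gardening | parrot | orange
  3   | juice | reading | dog | black
  4   | soda | cooking | hamster | white
  5   | tea | painting | cat | gray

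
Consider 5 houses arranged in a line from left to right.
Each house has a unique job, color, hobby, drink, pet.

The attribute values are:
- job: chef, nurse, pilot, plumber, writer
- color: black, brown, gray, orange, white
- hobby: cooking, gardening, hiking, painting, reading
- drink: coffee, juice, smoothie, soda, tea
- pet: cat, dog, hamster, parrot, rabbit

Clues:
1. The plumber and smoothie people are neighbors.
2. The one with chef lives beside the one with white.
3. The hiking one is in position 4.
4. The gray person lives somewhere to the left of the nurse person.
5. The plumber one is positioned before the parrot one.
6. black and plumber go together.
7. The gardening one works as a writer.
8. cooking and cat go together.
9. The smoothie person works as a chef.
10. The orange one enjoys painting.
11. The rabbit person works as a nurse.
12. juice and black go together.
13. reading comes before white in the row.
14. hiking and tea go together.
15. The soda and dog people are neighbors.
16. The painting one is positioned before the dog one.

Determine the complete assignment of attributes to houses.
Solution:

House | Job | Color | Hobby | Drink | Pet
-----------------------------------------
  1   | pilot | orange | painting | soda | hamster
  2   | plumber | black | reading | juice | dog
  3   | chef | gray | cooking | smoothie | cat
  4   | nurse | white | hiking | tea | rabbit
  5   | writer | brown | gardening | coffee | parrot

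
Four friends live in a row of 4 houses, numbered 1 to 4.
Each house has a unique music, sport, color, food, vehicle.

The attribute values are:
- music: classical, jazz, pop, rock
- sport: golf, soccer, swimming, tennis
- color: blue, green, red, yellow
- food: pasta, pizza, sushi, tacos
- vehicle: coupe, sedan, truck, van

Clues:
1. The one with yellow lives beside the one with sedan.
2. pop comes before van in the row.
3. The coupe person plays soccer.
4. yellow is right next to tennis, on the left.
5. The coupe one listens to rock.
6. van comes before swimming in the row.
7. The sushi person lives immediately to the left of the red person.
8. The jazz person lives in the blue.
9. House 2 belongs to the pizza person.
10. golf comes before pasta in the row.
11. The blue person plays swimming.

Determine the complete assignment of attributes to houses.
Solution:

House | Music | Sport | Color | Food | Vehicle
----------------------------------------------
  1   | rock | soccer | yellow | sushi | coupe
  2   | pop | tennis | red | pizza | sedan
  3   | classical | golf | green | tacos | van
  4   | jazz | swimming | blue | pasta | truck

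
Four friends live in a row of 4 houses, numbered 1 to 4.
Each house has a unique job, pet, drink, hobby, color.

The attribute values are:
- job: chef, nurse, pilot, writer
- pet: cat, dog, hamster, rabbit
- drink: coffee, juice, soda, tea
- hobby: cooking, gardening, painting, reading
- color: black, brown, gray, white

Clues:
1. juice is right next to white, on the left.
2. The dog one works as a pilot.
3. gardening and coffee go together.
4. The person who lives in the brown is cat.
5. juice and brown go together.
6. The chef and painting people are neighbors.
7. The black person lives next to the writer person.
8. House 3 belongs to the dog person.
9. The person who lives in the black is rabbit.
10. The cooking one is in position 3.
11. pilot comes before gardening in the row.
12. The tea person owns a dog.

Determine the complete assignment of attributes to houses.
Solution:

House | Job | Pet | Drink | Hobby | Color
-----------------------------------------
  1   | chef | rabbit | soda | reading | black
  2   | writer | cat | juice | painting | brown
  3   | pilot | dog | tea | cooking | white
  4   | nurse | hamster | coffee | gardening | gray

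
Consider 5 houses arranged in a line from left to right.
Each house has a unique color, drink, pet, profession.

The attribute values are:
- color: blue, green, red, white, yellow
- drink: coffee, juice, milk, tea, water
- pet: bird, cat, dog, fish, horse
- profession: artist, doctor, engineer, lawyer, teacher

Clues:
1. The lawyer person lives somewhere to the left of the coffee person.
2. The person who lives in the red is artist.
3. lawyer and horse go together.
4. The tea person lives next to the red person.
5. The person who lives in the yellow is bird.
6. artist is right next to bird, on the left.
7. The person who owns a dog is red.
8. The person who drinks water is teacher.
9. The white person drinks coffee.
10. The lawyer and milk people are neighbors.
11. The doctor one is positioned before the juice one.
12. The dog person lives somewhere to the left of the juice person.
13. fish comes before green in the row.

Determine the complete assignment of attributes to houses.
Solution:

House | Color | Drink | Pet | Profession
----------------------------------------
  1   | blue | tea | horse | lawyer
  2   | red | milk | dog | artist
  3   | yellow | water | bird | teacher
  4   | white | coffee | fish | doctor
  5   | green | juice | cat | engineer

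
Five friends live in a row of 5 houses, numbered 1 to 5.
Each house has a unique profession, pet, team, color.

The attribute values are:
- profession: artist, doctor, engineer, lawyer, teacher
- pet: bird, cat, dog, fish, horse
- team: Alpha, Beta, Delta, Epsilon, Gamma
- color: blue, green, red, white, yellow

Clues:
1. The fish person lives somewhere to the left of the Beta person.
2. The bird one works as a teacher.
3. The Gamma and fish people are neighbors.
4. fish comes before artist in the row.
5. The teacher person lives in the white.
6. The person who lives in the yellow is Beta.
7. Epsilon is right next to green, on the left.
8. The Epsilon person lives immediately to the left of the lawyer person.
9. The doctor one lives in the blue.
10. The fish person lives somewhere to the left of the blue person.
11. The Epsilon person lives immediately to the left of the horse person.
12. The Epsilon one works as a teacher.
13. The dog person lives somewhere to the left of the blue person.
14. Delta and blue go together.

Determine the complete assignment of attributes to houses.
Solution:

House | Profession | Pet | Team | Color
---------------------------------------
  1   | teacher | bird | Epsilon | white
  2   | lawyer | horse | Gamma | green
  3   | engineer | fish | Alpha | red
  4   | artist | dog | Beta | yellow
  5   | doctor | cat | Delta | blue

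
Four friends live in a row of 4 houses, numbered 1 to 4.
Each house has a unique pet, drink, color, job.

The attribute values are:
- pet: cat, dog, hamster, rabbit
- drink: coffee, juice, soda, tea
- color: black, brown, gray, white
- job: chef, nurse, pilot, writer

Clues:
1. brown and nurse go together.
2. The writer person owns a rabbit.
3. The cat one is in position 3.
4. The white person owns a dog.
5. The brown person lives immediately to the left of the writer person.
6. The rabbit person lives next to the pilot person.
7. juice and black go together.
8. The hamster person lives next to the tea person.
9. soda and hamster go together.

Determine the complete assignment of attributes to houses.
Solution:

House | Pet | Drink | Color | Job
---------------------------------
  1   | hamster | soda | brown | nurse
  2   | rabbit | tea | gray | writer
  3   | cat | juice | black | pilot
  4   | dog | coffee | white | chef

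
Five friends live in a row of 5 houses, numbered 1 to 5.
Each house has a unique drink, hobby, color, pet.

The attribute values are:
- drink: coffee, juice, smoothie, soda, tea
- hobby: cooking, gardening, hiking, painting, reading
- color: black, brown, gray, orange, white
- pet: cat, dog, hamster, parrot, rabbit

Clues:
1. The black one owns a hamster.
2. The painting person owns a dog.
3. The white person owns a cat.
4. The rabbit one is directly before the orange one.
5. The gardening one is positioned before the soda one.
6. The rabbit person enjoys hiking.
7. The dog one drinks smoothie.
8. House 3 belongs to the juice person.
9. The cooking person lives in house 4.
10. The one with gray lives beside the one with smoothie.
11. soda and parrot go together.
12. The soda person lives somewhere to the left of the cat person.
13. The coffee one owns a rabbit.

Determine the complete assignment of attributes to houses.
Solution:

House | Drink | Hobby | Color | Pet
-----------------------------------
  1   | coffee | hiking | gray | rabbit
  2   | smoothie | painting | orange | dog
  3   | juice | gardening | black | hamster
  4   | soda | cooking | brown | parrot
  5   | tea | reading | white | cat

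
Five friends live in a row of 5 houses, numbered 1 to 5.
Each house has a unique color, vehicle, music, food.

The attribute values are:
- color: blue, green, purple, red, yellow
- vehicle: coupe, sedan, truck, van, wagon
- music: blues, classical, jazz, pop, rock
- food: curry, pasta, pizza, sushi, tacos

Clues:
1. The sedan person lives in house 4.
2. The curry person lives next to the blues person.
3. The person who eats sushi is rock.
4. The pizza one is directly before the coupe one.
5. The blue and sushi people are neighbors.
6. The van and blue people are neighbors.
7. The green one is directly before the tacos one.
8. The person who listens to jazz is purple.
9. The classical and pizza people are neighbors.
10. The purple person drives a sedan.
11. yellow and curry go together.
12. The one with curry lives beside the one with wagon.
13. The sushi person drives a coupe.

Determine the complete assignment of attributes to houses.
Solution:

House | Color | Vehicle | Music | Food
--------------------------------------
  1   | yellow | van | classical | curry
  2   | blue | wagon | blues | pizza
  3   | green | coupe | rock | sushi
  4   | purple | sedan | jazz | tacos
  5   | red | truck | pop | pasta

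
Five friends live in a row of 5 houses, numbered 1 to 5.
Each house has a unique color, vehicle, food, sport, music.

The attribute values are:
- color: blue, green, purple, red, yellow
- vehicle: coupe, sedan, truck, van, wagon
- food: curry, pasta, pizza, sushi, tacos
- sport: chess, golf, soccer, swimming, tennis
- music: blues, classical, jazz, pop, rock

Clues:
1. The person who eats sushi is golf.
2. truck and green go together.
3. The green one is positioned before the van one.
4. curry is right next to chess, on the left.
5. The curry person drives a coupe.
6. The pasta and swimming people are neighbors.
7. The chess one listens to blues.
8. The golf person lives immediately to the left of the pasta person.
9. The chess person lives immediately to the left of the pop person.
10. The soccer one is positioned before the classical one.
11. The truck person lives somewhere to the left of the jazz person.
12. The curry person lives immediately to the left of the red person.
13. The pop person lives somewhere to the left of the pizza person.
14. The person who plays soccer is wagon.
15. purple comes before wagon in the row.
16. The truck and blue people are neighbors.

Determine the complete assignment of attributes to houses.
Solution:

House | Color | Vehicle | Food | Sport | Music
----------------------------------------------
  1   | purple | coupe | curry | tennis | rock
  2   | red | sedan | tacos | chess | blues
  3   | green | truck | sushi | golf | pop
  4   | blue | wagon | pasta | soccer | jazz
  5   | yellow | van | pizza | swimming | classical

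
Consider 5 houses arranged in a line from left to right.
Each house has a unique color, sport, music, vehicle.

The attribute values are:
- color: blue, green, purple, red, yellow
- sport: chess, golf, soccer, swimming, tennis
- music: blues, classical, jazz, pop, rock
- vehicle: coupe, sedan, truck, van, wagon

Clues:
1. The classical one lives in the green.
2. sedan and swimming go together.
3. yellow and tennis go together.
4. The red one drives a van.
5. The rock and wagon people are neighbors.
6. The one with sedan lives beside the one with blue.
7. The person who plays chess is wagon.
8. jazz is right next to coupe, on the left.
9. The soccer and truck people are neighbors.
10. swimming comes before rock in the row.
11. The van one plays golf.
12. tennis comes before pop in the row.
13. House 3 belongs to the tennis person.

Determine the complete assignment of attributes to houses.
Solution:

House | Color | Sport | Music | Vehicle
---------------------------------------
  1   | purple | swimming | jazz | sedan
  2   | blue | soccer | blues | coupe
  3   | yellow | tennis | rock | truck
  4   | green | chess | classical | wagon
  5   | red | golf | pop | van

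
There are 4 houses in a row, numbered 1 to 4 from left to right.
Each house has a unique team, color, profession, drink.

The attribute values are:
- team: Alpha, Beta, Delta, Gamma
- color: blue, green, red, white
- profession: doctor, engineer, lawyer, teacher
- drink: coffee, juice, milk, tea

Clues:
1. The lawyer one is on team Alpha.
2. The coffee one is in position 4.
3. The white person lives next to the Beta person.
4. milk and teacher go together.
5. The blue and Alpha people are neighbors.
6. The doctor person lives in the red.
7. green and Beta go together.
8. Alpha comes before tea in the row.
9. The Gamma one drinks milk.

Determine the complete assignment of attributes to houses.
Solution:

House | Team | Color | Profession | Drink
-----------------------------------------
  1   | Gamma | blue | teacher | milk
  2   | Alpha | white | lawyer | juice
  3   | Beta | green | engineer | tea
  4   | Delta | red | doctor | coffee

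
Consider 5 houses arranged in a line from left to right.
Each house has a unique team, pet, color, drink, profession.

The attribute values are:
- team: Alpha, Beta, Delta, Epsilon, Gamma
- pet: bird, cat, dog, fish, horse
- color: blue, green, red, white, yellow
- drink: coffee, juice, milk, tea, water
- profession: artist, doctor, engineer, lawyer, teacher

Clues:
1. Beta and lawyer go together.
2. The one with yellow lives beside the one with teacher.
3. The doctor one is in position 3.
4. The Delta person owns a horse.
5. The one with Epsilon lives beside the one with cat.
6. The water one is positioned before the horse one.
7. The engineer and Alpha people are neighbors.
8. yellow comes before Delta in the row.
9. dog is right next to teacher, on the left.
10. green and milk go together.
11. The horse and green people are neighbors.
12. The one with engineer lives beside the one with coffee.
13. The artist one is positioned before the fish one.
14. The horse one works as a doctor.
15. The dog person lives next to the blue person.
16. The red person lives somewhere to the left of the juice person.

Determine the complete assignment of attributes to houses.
Solution:

House | Team | Pet | Color | Drink | Profession
-----------------------------------------------
  1   | Epsilon | dog | yellow | water | engineer
  2   | Alpha | cat | blue | coffee | teacher
  3   | Delta | horse | red | tea | doctor
  4   | Gamma | bird | green | milk | artist
  5   | Beta | fish | white | juice | lawyer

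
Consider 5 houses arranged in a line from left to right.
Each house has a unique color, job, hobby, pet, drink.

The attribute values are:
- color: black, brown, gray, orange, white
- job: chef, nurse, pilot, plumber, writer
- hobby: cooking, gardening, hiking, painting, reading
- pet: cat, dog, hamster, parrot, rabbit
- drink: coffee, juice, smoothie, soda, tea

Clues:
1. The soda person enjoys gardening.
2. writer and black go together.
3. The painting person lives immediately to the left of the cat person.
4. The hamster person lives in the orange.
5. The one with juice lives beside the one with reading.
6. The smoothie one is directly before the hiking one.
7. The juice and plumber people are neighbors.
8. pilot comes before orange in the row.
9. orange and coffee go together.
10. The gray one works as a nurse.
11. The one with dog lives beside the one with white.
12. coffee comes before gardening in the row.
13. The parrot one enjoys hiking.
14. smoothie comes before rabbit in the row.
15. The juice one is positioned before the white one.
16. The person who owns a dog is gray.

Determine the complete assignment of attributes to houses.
Solution:

House | Color | Job | Hobby | Pet | Drink
-----------------------------------------
  1   | gray | nurse | painting | dog | juice
  2   | white | plumber | reading | cat | smoothie
  3   | brown | pilot | hiking | parrot | tea
  4   | orange | chef | cooking | hamster | coffee
  5   | black | writer | gardening | rabbit | soda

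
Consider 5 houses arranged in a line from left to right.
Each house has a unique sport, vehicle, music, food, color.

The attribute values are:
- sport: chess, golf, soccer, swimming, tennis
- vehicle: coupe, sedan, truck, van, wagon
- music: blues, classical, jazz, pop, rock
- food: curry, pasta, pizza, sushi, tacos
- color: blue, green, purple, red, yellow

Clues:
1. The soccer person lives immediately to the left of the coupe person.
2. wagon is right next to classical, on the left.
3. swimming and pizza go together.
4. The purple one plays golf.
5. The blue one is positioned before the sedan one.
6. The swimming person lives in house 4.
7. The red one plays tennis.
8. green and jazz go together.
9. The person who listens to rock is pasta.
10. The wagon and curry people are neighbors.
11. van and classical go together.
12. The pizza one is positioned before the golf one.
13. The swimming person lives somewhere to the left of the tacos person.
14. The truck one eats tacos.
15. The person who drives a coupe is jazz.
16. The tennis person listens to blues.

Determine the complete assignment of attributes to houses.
Solution:

House | Sport | Vehicle | Music | Food | Color
----------------------------------------------
  1   | tennis | wagon | blues | sushi | red
  2   | chess | van | classical | curry | blue
  3   | soccer | sedan | rock | pasta | yellow
  4   | swimming | coupe | jazz | pizza | green
  5   | golf | truck | pop | tacos | purple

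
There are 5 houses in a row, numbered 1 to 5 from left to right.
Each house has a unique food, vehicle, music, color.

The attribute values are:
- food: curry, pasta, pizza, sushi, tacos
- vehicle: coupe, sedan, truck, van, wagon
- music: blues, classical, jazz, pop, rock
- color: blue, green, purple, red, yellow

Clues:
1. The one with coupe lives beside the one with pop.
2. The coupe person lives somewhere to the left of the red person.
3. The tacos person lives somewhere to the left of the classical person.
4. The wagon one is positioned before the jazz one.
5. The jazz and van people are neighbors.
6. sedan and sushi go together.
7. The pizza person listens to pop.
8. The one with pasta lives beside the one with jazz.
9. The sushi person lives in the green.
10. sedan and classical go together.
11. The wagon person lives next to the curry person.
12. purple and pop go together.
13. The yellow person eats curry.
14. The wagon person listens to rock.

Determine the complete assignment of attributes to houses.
Solution:

House | Food | Vehicle | Music | Color
--------------------------------------
  1   | pasta | wagon | rock | blue
  2   | curry | coupe | jazz | yellow
  3   | pizza | van | pop | purple
  4   | tacos | truck | blues | red
  5   | sushi | sedan | classical | green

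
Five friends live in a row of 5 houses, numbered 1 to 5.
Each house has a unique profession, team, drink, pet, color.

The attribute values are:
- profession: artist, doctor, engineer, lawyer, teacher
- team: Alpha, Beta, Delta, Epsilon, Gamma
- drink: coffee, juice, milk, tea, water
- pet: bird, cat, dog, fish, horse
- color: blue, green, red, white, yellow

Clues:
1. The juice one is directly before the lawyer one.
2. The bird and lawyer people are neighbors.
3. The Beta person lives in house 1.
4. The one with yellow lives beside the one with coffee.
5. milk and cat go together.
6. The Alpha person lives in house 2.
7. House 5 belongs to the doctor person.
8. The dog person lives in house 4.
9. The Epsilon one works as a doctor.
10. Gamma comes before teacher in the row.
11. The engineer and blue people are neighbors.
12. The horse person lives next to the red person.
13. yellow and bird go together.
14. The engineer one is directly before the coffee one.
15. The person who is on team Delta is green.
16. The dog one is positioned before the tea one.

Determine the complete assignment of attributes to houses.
Solution:

House | Profession | Team | Drink | Pet | Color
-----------------------------------------------
  1   | engineer | Beta | juice | bird | yellow
  2   | lawyer | Alpha | coffee | horse | blue
  3   | artist | Gamma | milk | cat | red
  4   | teacher | Delta | water | dog | green
  5   | doctor | Epsilon | tea | fish | white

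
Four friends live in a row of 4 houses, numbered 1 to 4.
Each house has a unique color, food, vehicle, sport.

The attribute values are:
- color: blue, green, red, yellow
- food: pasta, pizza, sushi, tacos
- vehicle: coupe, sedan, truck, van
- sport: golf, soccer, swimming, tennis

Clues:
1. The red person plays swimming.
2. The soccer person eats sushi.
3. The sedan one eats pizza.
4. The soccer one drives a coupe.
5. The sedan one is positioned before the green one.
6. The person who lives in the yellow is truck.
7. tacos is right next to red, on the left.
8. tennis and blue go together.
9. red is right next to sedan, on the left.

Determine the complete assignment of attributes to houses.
Solution:

House | Color | Food | Vehicle | Sport
--------------------------------------
  1   | yellow | tacos | truck | golf
  2   | red | pasta | van | swimming
  3   | blue | pizza | sedan | tennis
  4   | green | sushi | coupe | soccer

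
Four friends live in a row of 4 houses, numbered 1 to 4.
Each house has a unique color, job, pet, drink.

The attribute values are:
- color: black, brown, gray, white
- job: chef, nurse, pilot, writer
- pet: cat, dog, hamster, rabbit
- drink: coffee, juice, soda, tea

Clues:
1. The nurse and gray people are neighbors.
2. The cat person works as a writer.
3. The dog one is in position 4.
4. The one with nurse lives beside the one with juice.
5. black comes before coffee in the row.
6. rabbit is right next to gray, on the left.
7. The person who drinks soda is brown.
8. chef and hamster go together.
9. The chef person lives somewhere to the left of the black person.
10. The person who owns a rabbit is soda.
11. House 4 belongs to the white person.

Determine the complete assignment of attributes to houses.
Solution:

House | Color | Job | Pet | Drink
---------------------------------
  1   | brown | nurse | rabbit | soda
  2   | gray | chef | hamster | juice
  3   | black | writer | cat | tea
  4   | white | pilot | dog | coffee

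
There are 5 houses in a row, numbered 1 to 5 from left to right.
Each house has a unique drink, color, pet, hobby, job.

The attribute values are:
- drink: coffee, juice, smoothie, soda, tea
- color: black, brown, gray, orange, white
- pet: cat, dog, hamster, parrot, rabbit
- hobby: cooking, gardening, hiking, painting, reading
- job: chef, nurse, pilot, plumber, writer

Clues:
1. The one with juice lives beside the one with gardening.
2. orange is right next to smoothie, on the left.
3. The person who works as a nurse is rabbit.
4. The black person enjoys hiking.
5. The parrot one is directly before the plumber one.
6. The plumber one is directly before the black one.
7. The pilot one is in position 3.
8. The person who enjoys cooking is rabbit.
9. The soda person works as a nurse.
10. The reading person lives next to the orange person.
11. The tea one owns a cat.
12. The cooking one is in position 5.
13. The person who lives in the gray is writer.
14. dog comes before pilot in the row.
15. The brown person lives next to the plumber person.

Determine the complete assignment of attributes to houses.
Solution:

House | Drink | Color | Pet | Hobby | Job
-----------------------------------------
  1   | juice | brown | parrot | reading | chef
  2   | coffee | orange | dog | gardening | plumber
  3   | smoothie | black | hamster | hiking | pilot
  4   | tea | gray | cat | painting | writer
  5   | soda | white | rabbit | cooking | nurse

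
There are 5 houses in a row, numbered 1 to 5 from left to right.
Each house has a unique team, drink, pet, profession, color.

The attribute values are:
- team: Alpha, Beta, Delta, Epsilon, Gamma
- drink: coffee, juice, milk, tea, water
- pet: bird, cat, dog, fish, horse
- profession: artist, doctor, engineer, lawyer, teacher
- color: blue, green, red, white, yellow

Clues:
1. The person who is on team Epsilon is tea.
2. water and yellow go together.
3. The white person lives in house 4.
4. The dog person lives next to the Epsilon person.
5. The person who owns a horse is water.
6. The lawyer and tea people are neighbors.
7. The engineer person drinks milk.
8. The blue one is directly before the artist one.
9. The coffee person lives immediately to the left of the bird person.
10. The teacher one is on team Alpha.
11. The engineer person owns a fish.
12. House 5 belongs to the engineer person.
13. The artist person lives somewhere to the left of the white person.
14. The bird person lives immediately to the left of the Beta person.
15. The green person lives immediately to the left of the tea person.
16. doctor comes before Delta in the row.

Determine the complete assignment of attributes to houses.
Solution:

House | Team | Drink | Pet | Profession | Color
-----------------------------------------------
  1   | Gamma | coffee | dog | lawyer | green
  2   | Epsilon | tea | bird | doctor | blue
  3   | Beta | water | horse | artist | yellow
  4   | Alpha | juice | cat | teacher | white
  5   | Delta | milk | fish | engineer | red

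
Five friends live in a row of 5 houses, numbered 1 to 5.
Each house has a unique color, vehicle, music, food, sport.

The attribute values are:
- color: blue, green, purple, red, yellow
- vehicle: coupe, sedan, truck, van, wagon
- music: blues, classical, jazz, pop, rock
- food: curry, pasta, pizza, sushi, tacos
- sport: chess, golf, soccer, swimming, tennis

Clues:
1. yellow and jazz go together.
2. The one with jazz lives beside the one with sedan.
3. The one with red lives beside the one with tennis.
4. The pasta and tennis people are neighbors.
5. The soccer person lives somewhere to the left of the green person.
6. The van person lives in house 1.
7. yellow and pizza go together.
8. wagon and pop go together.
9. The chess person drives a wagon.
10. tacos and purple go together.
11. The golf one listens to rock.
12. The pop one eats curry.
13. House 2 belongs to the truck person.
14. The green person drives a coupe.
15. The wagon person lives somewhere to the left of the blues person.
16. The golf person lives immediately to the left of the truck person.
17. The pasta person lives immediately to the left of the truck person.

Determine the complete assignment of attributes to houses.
Solution:

House | Color | Vehicle | Music | Food | Sport
----------------------------------------------
  1   | red | van | rock | pasta | golf
  2   | yellow | truck | jazz | pizza | tennis
  3   | purple | sedan | classical | tacos | soccer
  4   | blue | wagon | pop | curry | chess
  5   | green | coupe | blues | sushi | swimming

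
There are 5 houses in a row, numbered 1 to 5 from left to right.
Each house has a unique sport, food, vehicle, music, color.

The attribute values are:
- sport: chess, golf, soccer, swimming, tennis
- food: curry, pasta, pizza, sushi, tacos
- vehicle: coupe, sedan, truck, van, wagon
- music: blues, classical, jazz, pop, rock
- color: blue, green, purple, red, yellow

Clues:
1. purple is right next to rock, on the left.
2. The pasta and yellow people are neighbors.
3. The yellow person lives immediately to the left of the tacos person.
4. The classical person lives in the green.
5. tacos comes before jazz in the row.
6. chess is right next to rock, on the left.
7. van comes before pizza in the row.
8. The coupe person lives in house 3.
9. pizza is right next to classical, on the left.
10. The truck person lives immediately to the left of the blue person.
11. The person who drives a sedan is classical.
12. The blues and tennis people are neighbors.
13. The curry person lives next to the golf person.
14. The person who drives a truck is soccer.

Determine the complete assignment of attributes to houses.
Solution:

House | Sport | Food | Vehicle | Music | Color
----------------------------------------------
  1   | chess | pasta | van | pop | purple
  2   | soccer | curry | truck | rock | yellow
  3   | golf | tacos | coupe | blues | blue
  4   | tennis | pizza | wagon | jazz | red
  5   | swimming | sushi | sedan | classical | green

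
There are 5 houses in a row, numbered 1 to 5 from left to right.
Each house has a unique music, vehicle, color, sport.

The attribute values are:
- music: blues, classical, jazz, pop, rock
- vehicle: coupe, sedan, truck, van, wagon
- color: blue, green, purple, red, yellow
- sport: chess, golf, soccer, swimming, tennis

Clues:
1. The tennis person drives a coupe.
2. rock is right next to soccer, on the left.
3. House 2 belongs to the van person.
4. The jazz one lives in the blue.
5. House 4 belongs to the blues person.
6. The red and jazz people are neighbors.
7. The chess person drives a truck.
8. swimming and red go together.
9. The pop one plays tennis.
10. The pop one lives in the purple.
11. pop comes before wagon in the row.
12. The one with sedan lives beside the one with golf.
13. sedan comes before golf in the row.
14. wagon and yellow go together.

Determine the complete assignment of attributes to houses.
Solution:

House | Music | Vehicle | Color | Sport
---------------------------------------
  1   | pop | coupe | purple | tennis
  2   | rock | van | red | swimming
  3   | jazz | sedan | blue | soccer
  4   | blues | wagon | yellow | golf
  5   | classical | truck | green | chess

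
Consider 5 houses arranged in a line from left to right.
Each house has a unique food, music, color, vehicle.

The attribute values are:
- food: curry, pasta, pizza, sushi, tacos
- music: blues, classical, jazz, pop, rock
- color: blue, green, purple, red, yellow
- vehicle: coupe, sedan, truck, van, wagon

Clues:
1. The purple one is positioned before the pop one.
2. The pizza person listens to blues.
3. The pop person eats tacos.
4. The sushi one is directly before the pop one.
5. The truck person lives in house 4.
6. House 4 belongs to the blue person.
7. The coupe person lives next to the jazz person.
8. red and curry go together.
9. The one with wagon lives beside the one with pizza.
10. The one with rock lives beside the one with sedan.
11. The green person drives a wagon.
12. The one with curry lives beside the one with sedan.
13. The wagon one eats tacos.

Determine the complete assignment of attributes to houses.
Solution:

House | Food | Music | Color | Vehicle
--------------------------------------
  1   | curry | rock | red | coupe
  2   | sushi | jazz | purple | sedan
  3   | tacos | pop | green | wagon
  4   | pizza | blues | blue | truck
  5   | pasta | classical | yellow | van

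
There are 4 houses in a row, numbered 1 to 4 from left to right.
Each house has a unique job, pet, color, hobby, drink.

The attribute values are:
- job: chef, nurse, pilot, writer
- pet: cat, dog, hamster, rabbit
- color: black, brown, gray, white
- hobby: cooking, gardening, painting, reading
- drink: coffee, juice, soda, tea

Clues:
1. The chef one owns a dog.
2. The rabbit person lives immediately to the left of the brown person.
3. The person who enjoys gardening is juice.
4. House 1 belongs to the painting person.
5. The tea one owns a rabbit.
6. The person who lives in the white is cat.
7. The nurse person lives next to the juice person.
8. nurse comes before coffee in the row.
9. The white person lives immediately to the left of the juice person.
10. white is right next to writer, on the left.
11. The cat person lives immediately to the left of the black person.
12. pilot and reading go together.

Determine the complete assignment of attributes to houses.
Solution:

House | Job | Pet | Color | Hobby | Drink
-----------------------------------------
  1   | nurse | cat | white | painting | soda
  2   | writer | hamster | black | gardening | juice
  3   | pilot | rabbit | gray | reading | tea
  4   | chef | dog | brown | cooking | coffee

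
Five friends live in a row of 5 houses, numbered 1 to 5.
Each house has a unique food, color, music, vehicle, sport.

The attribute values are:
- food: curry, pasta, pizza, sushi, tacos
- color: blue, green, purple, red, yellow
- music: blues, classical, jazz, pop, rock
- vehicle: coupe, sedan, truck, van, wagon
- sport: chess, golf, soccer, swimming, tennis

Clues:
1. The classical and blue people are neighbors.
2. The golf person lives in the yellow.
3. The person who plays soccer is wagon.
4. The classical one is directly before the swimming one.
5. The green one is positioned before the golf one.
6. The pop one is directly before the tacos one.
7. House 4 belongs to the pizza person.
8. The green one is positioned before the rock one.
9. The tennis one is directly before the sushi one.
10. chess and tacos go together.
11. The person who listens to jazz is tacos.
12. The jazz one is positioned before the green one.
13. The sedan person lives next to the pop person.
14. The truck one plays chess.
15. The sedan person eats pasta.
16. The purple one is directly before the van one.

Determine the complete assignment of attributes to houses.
Solution:

House | Food | Color | Music | Vehicle | Sport
----------------------------------------------
  1   | pasta | purple | classical | sedan | tennis
  2   | sushi | blue | pop | van | swimming
  3   | tacos | red | jazz | truck | chess
  4   | pizza | green | blues | wagon | soccer
  5   | curry | yellow | rock | coupe | golf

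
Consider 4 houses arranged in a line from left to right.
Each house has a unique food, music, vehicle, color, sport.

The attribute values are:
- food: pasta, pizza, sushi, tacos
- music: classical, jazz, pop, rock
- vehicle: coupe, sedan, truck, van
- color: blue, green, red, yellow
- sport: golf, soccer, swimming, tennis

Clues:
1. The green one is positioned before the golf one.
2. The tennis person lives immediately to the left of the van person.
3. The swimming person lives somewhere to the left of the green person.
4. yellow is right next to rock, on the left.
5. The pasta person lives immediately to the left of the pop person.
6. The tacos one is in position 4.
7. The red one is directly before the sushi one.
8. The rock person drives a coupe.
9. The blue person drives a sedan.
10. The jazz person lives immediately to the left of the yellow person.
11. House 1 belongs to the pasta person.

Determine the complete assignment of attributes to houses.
Solution:

House | Food | Music | Vehicle | Color | Sport
----------------------------------------------
  1   | pasta | jazz | truck | red | tennis
  2   | sushi | pop | van | yellow | swimming
  3   | pizza | rock | coupe | green | soccer
  4   | tacos | classical | sedan | blue | golf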